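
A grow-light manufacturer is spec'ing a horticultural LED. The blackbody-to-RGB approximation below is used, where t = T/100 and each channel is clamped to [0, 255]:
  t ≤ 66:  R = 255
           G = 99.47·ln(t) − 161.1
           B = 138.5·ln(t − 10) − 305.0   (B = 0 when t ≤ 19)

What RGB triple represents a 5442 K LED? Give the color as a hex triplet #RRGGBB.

t = 5442/100 = 54.42; the t ≤ 66 branch applies.
R = 255 by definition for t ≤ 66.
G = 99.47·ln 54.42 − 161.1 = 99.47·3.9967 − 161.1 = 236.455.
B = 138.5·ln(54.42 − 10) − 305.0 = 138.5·ln 44.42 − 305.0 = 138.5·3.7937 − 305.0 = 220.426.
Rounded: (255, 236, 220).
In hex: #FFECDC.

#FFECDC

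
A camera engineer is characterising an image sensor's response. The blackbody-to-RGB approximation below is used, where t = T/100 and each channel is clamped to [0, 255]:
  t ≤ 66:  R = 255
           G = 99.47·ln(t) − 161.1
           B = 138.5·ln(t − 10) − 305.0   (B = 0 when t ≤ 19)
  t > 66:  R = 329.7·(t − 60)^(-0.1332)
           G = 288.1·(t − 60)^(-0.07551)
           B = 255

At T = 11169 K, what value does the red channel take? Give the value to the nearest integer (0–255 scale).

195

t = 11169/100 = 111.69; the t > 66 branch applies.
R = 329.7·(111.69 − 60)^(-0.1332) = 329.7·51.69^(-0.1332) = 329.7·0.59125 = 194.937.
Rounded: 195.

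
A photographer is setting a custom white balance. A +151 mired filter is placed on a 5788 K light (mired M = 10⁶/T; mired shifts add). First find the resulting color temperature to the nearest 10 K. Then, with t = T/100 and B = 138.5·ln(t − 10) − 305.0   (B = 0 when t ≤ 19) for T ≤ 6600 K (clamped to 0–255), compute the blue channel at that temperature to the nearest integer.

116

M_in = 10⁶/5788 = 172.77; M_out = 172.77 + (+151) = 323.77.
T_out = 10⁶/323.77 = 3088.6 K → 3090 K; t = 30.9.
B = 138.5·ln(30.9 − 10) − 305.0 = 138.5·ln 20.9 − 305.0 = 138.5·3.0397 − 305.0 = 116.005.
Rounded: 116.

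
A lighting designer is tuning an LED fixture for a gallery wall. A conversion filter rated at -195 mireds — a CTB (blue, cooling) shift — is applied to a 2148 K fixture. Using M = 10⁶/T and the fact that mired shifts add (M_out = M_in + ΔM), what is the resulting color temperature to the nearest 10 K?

3700 K

M_in = 10⁶/2148 = 465.55 mireds.
M_out = 465.55 + (-195) = 270.55 mireds.
T_out = 10⁶/270.55 = 3696.2 K → 3700 K.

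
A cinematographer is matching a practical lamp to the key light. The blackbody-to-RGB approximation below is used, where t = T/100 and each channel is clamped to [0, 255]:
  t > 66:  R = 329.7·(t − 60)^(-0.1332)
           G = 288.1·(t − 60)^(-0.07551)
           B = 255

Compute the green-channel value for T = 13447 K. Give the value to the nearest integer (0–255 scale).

208

t = 13447/100 = 134.47; the t > 66 branch applies.
G = 288.1·(134.47 − 60)^(-0.07551) = 288.1·74.47^(-0.07551) = 288.1·0.72218 = 208.061.
Rounded: 208.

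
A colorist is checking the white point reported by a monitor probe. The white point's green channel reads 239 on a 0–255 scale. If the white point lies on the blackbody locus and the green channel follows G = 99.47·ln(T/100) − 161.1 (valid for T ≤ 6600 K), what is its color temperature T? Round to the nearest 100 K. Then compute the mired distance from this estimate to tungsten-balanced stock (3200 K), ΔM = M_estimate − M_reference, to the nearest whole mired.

ln t = (239 + 161.1) / 99.47 = 4.0223.
t = e^4.0223 = 55.830.
T = 100·t = 5583 K → 5600 K to the nearest 100 K.
M_estimate = 10⁶/5600 = 178.57; M_reference = 10⁶/3200 = 312.50.
ΔM = 178.57 − 312.50 = -133.93 → -134 mireds.

-134 mireds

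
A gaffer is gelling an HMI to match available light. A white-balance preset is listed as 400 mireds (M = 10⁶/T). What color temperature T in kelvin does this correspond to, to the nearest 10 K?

2500 K

T = 10⁶ / 400 = 2500.00 K → 2500 K.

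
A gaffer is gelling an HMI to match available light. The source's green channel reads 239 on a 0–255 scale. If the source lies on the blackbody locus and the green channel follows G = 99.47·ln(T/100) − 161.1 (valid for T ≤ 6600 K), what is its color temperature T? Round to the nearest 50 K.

5600 K

ln t = (239 + 161.1) / 99.47 = 4.0223.
t = e^4.0223 = 55.830.
T = 100·t = 5583 K → 5600 K to the nearest 50 K.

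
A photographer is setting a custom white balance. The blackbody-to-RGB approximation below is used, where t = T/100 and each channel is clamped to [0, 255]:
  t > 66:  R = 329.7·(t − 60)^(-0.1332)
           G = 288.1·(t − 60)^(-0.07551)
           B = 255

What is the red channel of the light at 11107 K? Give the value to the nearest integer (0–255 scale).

t = 11107/100 = 111.07; the t > 66 branch applies.
R = 329.7·(111.07 − 60)^(-0.1332) = 329.7·51.07^(-0.1332) = 329.7·0.59221 = 195.250.
Rounded: 195.

195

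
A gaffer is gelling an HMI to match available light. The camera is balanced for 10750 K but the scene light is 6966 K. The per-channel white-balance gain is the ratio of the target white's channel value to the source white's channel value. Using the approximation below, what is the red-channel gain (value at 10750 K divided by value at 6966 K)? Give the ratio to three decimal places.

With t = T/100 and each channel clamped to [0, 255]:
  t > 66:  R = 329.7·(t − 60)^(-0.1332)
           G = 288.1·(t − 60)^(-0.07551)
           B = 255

At 6966 K (t = 69.66):
  R = 329.7·(69.66 − 60)^(-0.1332) = 329.7·9.66^(-0.1332) = 329.7·0.73927 = 243.736.
At 10750 K (t = 107.5):
  R = 329.7·(107.5 − 60)^(-0.1332) = 329.7·47.5^(-0.1332) = 329.7·0.59795 = 197.144.
Gain = 197.144 / 243.736 = 0.8088 → 0.809.

0.809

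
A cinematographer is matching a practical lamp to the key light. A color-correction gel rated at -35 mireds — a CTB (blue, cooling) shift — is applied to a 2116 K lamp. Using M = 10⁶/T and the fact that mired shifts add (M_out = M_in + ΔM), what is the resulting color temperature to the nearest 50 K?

2300 K

M_in = 10⁶/2116 = 472.59 mireds.
M_out = 472.59 + (-35) = 437.59 mireds.
T_out = 10⁶/437.59 = 2285.2 K → 2300 K.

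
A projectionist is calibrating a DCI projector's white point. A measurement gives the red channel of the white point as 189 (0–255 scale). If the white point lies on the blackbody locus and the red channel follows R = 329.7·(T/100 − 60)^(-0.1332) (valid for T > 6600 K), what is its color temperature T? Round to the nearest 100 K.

(t − 60)^(-0.1332) = 189/329.7 = 0.57325.
t − 60 = 0.57325^(1/-0.1332) = 0.57325^(-7.508) = 65.199, so t = 125.199.
T = 100·t = 12520 K → 12500 K to the nearest 100 K.

12500 K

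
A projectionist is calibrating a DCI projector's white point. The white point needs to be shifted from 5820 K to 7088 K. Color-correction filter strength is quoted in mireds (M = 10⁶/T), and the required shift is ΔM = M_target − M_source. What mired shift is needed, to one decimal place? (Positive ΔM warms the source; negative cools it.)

M_source = 10⁶/5820 = 171.821; M_target = 10⁶/7088 = 141.084.
ΔM = 141.084 − 171.821 = -30.738 → -30.7 mireds, a cooling shift.

-30.7 mireds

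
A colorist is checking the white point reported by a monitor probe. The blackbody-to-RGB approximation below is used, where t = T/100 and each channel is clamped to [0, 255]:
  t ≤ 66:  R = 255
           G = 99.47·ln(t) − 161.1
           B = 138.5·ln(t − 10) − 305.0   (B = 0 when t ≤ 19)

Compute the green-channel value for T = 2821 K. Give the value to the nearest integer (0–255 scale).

t = 2821/100 = 28.21; the t ≤ 66 branch applies.
G = 99.47·ln 28.21 − 161.1 = 99.47·3.3397 − 161.1 = 171.098.
Rounded: 171.

171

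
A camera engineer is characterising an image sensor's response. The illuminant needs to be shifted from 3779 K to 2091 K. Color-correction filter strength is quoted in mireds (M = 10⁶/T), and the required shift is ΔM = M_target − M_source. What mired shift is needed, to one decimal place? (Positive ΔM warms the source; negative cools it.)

+213.6 mireds

M_source = 10⁶/3779 = 264.620; M_target = 10⁶/2091 = 478.240.
ΔM = 478.240 − 264.620 = 213.620 → +213.6 mireds, a warming shift.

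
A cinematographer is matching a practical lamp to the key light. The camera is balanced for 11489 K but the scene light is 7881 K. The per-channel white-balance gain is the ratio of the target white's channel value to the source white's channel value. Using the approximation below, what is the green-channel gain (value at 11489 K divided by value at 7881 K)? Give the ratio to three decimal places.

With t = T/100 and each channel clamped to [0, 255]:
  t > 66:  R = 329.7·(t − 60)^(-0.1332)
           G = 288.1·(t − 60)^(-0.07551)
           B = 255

0.922

At 7881 K (t = 78.81):
  G = 288.1·(78.81 − 60)^(-0.07551) = 288.1·18.81^(-0.07551) = 288.1·0.80126 = 230.842.
At 11489 K (t = 114.89):
  G = 288.1·(114.89 − 60)^(-0.07551) = 288.1·54.89^(-0.07551) = 288.1·0.73901 = 212.909.
Gain = 212.909 / 230.842 = 0.9223 → 0.922.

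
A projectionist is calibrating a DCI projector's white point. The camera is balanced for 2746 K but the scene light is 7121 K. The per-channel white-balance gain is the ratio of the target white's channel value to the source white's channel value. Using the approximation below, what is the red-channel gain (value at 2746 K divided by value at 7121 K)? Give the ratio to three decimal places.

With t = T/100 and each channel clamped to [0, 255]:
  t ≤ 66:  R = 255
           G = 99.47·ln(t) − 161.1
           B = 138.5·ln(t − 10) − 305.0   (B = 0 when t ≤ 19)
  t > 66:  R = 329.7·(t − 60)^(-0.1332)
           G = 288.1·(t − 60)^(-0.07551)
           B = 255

At 7121 K (t = 71.21):
  R = 329.7·(71.21 − 60)^(-0.1332) = 329.7·11.21^(-0.1332) = 329.7·0.72476 = 238.952.
At 2746 K (t = 27.46):
  R = 255 by definition for t ≤ 66.
Gain = 255.000 / 238.952 = 1.0672 → 1.067.

1.067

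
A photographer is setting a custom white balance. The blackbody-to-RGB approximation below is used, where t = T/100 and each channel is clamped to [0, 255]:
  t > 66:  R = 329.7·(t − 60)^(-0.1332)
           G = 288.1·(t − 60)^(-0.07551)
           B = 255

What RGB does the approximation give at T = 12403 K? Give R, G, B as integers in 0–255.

t = 12403/100 = 124.03; the t > 66 branch applies.
R = 329.7·(124.03 − 60)^(-0.1332) = 329.7·64.03^(-0.1332) = 329.7·0.57463 = 189.456.
G = 288.1·(124.03 − 60)^(-0.07551) = 288.1·64.03^(-0.07551) = 288.1·0.73047 = 210.447.
B = 255 by definition for t > 66.
Rounded: (189, 210, 255).

R=189, G=210, B=255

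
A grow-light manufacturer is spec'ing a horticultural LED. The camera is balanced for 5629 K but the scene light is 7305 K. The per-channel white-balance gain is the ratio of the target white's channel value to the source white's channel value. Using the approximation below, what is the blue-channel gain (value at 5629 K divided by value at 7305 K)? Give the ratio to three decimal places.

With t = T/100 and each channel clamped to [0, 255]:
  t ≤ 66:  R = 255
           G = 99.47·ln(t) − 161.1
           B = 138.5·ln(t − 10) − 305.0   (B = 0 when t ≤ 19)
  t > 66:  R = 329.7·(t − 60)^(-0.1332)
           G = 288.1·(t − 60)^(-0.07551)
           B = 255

At 7305 K (t = 73.05):
  B = 255 by definition for t > 66.
At 5629 K (t = 56.29):
  B = 138.5·ln(56.29 − 10) − 305.0 = 138.5·ln 46.29 − 305.0 = 138.5·3.8349 − 305.0 = 226.137.
Gain = 226.137 / 255.000 = 0.8868 → 0.887.

0.887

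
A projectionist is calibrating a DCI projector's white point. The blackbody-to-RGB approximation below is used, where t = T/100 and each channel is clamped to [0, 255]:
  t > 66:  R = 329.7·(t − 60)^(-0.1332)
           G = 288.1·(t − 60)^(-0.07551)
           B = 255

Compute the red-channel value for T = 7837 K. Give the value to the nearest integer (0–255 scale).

t = 7837/100 = 78.37; the t > 66 branch applies.
R = 329.7·(78.37 − 60)^(-0.1332) = 329.7·18.37^(-0.1332) = 329.7·0.67861 = 223.738.
Rounded: 224.

224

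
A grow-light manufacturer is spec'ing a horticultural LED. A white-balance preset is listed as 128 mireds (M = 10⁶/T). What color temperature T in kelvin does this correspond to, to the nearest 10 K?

7810 K

T = 10⁶ / 128 = 7812.50 K → 7810 K.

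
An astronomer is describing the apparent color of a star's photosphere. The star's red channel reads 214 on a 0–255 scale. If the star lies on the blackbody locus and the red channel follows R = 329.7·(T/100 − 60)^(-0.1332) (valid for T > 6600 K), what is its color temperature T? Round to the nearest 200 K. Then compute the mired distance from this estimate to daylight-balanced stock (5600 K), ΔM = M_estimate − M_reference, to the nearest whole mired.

-62 mireds

(t − 60)^(-0.1332) = 214/329.7 = 0.64907.
t − 60 = 0.64907^(1/-0.1332) = 0.64907^(-7.508) = 25.657, so t = 85.657.
T = 100·t = 8566 K → 8600 K to the nearest 200 K.
M_estimate = 10⁶/8600 = 116.28; M_reference = 10⁶/5600 = 178.57.
ΔM = 116.28 − 178.57 = -62.29 → -62 mireds.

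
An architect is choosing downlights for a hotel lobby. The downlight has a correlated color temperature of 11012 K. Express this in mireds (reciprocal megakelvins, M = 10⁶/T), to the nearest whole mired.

91 mireds

M = 10⁶ / 11012 = 90.810 → 91 mireds.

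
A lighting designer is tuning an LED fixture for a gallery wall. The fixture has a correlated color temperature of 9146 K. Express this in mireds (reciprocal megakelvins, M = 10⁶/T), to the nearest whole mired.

M = 10⁶ / 9146 = 109.337 → 109 mireds.

109 mireds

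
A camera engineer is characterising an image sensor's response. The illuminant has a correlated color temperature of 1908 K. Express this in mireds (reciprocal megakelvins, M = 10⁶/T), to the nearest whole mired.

524 mireds

M = 10⁶ / 1908 = 524.109 → 524 mireds.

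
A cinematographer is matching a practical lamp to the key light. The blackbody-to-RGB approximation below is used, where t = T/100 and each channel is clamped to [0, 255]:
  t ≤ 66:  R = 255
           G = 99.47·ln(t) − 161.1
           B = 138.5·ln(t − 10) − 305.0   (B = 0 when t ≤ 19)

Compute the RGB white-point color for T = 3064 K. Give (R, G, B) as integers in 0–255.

t = 3064/100 = 30.64; the t ≤ 66 branch applies.
R = 255 by definition for t ≤ 66.
G = 99.47·ln 30.64 − 161.1 = 99.47·3.4223 − 161.1 = 179.317.
B = 138.5·ln(30.64 − 10) − 305.0 = 138.5·ln 20.64 − 305.0 = 138.5·3.0272 − 305.0 = 114.271.
Rounded: (255, 179, 114).

(255, 179, 114)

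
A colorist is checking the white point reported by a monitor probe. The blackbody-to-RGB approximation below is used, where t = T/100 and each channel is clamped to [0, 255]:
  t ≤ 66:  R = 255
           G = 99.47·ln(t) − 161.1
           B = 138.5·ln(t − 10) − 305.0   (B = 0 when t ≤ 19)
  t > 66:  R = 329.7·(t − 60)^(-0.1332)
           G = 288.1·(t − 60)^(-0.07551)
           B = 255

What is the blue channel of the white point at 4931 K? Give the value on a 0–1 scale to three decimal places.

t = 4931/100 = 49.31; the t ≤ 66 branch applies.
B = 138.5·ln(49.31 − 10) − 305.0 = 138.5·ln 39.31 − 305.0 = 138.5·3.6715 − 305.0 = 203.500.
On a 0–1 scale: 203.500/255 = 0.7980 → 0.798.

0.798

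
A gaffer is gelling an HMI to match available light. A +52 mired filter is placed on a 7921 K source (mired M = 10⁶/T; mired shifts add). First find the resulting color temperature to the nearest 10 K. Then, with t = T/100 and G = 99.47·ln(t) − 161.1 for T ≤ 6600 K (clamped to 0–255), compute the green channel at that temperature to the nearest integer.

M_in = 10⁶/7921 = 126.25; M_out = 126.25 + (+52) = 178.25.
T_out = 10⁶/178.25 = 5610.2 K → 5610 K; t = 56.1.
G = 99.47·ln 56.1 − 161.1 = 99.47·4.0271 − 161.1 = 239.479.
Rounded: 239.

239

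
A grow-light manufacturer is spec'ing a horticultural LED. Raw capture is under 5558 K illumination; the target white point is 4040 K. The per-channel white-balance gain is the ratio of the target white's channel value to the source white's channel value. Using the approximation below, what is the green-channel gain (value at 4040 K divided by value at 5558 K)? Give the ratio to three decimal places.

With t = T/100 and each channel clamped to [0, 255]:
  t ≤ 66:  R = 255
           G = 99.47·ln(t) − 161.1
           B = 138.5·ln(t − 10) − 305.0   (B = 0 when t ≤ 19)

At 5558 K (t = 55.58):
  G = 99.47·ln 55.58 − 161.1 = 99.47·4.0178 − 161.1 = 238.553.
At 4040 K (t = 40.4):
  G = 99.47·ln 40.4 − 161.1 = 99.47·3.6988 − 161.1 = 206.823.
Gain = 206.823 / 238.553 = 0.8670 → 0.867.

0.867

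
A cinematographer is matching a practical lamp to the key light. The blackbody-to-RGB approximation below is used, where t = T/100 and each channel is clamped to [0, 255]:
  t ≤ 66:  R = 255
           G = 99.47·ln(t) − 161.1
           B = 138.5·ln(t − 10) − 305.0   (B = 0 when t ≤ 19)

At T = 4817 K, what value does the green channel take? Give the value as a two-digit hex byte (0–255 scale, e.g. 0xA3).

t = 4817/100 = 48.17; the t ≤ 66 branch applies.
G = 99.47·ln 48.17 − 161.1 = 99.47·3.8747 − 161.1 = 224.320.
Rounded: 224; in hex, 0xE0.

0xE0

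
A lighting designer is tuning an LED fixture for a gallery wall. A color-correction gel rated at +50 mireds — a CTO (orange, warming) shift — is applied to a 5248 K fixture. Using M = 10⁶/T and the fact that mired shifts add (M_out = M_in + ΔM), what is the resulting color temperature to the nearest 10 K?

M_in = 10⁶/5248 = 190.55 mireds.
M_out = 190.55 + (+50) = 240.55 mireds.
T_out = 10⁶/240.55 = 4157.2 K → 4160 K.

4160 K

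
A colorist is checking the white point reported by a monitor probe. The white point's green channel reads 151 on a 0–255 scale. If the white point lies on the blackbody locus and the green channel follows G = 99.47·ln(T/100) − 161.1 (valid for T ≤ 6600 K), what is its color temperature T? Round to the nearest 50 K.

2300 K

ln t = (151 + 161.1) / 99.47 = 3.1376.
t = e^3.1376 = 23.049.
T = 100·t = 2305 K → 2300 K to the nearest 50 K.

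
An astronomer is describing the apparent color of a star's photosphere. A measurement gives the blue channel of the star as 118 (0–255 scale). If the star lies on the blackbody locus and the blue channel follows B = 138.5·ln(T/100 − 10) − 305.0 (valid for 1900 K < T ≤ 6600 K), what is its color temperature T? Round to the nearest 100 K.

3100 K

ln(t − 10) = (118 + 305.0) / 138.5 = 3.0542.
t − 10 = e^3.0542 = 21.203, so t = 31.203.
T = 100·t = 3120 K → 3100 K to the nearest 100 K.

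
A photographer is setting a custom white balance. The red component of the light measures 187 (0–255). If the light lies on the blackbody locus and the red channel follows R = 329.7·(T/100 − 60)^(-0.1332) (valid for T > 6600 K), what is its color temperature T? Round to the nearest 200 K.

13000 K

(t − 60)^(-0.1332) = 187/329.7 = 0.56718.
t − 60 = 0.56718^(1/-0.1332) = 0.56718^(-7.508) = 70.620, so t = 130.620.
T = 100·t = 13062 K → 13000 K to the nearest 200 K.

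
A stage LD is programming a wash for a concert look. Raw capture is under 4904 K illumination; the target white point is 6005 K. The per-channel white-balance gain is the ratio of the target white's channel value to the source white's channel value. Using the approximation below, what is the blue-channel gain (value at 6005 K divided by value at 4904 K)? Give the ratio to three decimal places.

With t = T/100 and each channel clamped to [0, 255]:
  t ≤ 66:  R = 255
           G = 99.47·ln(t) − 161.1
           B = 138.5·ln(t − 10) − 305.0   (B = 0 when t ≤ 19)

At 4904 K (t = 49.04):
  B = 138.5·ln(49.04 − 10) − 305.0 = 138.5·ln 39.04 − 305.0 = 138.5·3.6646 − 305.0 = 202.545.
At 6005 K (t = 60.05):
  B = 138.5·ln(60.05 − 10) − 305.0 = 138.5·ln 50.05 − 305.0 = 138.5·3.9130 − 305.0 = 236.954.
Gain = 236.954 / 202.545 = 1.1699 → 1.170.

1.170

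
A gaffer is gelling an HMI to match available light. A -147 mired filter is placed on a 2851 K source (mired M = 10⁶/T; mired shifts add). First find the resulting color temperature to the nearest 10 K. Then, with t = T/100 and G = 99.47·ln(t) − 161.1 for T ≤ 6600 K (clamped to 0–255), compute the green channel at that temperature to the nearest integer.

226

M_in = 10⁶/2851 = 350.75; M_out = 350.75 + (-147) = 203.75.
T_out = 10⁶/203.75 = 4907.9 K → 4910 K; t = 49.1.
G = 99.47·ln 49.1 − 161.1 = 99.47·3.8939 − 161.1 = 226.222.
Rounded: 226.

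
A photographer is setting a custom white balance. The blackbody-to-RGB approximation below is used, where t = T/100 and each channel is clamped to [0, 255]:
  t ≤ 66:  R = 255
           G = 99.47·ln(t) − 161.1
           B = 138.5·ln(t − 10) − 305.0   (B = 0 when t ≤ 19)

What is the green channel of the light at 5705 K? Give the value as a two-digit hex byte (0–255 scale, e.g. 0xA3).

t = 5705/100 = 57.05; the t ≤ 66 branch applies.
G = 99.47·ln 57.05 − 161.1 = 99.47·4.0439 − 161.1 = 241.150.
Rounded: 241; in hex, 0xF1.

0xF1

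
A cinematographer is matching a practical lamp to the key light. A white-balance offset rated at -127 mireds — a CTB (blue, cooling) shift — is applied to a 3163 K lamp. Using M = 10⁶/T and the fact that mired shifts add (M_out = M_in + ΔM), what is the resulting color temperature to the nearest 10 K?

M_in = 10⁶/3163 = 316.16 mireds.
M_out = 316.16 + (-127) = 189.16 mireds.
T_out = 10⁶/189.16 = 5286.7 K → 5290 K.

5290 K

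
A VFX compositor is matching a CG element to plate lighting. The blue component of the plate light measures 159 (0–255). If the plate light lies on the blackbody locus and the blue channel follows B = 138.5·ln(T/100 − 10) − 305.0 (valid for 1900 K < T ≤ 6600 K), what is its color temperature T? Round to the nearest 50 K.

ln(t − 10) = (159 + 305.0) / 138.5 = 3.3502.
t − 10 = e^3.3502 = 28.508, so t = 38.508.
T = 100·t = 3851 K → 3850 K to the nearest 50 K.

3850 K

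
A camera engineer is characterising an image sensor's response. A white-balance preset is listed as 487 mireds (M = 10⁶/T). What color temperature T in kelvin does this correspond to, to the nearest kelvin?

T = 10⁶ / 487 = 2053.39 K → 2053 K.

2053 K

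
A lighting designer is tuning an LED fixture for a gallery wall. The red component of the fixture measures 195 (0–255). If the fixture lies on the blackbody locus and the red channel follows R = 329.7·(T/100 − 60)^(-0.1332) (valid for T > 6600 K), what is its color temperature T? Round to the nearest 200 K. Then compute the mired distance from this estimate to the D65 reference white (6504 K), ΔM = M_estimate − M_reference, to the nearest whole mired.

(t − 60)^(-0.1332) = 195/329.7 = 0.59145.
t − 60 = 0.59145^(1/-0.1332) = 0.59145^(-7.508) = 51.564, so t = 111.564.
T = 100·t = 11156 K → 11200 K to the nearest 200 K.
M_estimate = 10⁶/11200 = 89.29; M_reference = 10⁶/6504 = 153.75.
ΔM = 89.29 − 153.75 = -64.47 → -64 mireds.

-64 mireds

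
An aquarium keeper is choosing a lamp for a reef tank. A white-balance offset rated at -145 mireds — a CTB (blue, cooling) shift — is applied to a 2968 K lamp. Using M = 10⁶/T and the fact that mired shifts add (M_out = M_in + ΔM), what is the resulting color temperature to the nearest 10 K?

M_in = 10⁶/2968 = 336.93 mireds.
M_out = 336.93 + (-145) = 191.93 mireds.
T_out = 10⁶/191.93 = 5210.3 K → 5210 K.

5210 K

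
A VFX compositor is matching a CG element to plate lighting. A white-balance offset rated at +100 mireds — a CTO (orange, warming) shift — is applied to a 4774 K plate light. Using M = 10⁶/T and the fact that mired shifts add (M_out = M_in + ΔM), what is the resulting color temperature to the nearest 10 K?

3230 K

M_in = 10⁶/4774 = 209.47 mireds.
M_out = 209.47 + (+100) = 309.47 mireds.
T_out = 10⁶/309.47 = 3231.4 K → 3230 K.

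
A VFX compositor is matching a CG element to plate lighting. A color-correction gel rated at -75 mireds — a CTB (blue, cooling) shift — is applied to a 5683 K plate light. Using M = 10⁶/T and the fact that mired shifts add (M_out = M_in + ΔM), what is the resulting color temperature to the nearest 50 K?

M_in = 10⁶/5683 = 175.96 mireds.
M_out = 175.96 + (-75) = 100.96 mireds.
T_out = 10⁶/100.96 = 9904.6 K → 9900 K.

9900 K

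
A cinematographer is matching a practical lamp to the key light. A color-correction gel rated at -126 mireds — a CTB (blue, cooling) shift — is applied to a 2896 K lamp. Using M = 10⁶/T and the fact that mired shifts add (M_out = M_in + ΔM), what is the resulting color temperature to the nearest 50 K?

M_in = 10⁶/2896 = 345.30 mireds.
M_out = 345.30 + (-126) = 219.30 mireds.
T_out = 10⁶/219.30 = 4559.9 K → 4550 K.

4550 K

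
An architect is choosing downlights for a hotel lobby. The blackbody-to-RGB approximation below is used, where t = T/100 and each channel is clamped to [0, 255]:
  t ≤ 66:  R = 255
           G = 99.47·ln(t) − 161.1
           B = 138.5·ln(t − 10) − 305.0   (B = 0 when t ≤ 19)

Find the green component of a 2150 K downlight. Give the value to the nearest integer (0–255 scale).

144

t = 2150/100 = 21.5; the t ≤ 66 branch applies.
G = 99.47·ln 21.5 − 161.1 = 99.47·3.0681 − 161.1 = 144.079.
Rounded: 144.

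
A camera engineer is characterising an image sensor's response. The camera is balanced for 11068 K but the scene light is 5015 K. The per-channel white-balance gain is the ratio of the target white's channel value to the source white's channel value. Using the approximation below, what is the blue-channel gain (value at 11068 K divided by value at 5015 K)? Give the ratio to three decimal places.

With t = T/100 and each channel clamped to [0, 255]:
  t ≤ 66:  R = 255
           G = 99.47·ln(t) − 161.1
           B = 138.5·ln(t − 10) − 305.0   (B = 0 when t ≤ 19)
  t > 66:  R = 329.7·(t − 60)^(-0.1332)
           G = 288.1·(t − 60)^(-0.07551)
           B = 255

At 5015 K (t = 50.15):
  B = 138.5·ln(50.15 − 10) − 305.0 = 138.5·ln 40.15 − 305.0 = 138.5·3.6926 − 305.0 = 206.428.
At 11068 K (t = 110.68):
  B = 255 by definition for t > 66.
Gain = 255.000 / 206.428 = 1.2353 → 1.235.

1.235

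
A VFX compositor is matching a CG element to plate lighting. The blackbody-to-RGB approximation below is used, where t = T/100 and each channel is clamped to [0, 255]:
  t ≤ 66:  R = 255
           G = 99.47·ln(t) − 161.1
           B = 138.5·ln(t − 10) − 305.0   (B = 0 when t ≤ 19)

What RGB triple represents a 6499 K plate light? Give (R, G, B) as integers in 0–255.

t = 6499/100 = 64.99; the t ≤ 66 branch applies.
R = 255 by definition for t ≤ 66.
G = 99.47·ln 64.99 − 161.1 = 99.47·4.1742 − 161.1 = 254.111.
B = 138.5·ln(64.99 − 10) − 305.0 = 138.5·ln 54.99 − 305.0 = 138.5·4.0072 − 305.0 = 249.990.
Rounded: (255, 254, 250).

(255, 254, 250)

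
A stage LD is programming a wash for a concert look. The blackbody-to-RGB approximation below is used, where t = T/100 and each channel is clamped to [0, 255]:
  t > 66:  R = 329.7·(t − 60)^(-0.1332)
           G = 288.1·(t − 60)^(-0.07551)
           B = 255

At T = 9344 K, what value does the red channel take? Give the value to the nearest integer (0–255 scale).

207

t = 9344/100 = 93.44; the t > 66 branch applies.
R = 329.7·(93.44 − 60)^(-0.1332) = 329.7·33.44^(-0.1332) = 329.7·0.62657 = 206.579.
Rounded: 207.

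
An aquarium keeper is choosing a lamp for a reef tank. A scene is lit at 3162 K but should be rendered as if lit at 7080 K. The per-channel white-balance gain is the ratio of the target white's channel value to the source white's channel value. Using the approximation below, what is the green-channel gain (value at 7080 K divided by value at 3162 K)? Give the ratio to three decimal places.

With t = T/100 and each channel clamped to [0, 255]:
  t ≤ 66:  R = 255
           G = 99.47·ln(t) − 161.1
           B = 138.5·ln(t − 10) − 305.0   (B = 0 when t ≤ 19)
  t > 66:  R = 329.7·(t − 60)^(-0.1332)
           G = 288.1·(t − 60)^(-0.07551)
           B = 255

At 3162 K (t = 31.62):
  G = 99.47·ln 31.62 − 161.1 = 99.47·3.4538 − 161.1 = 182.448.
At 7080 K (t = 70.8):
  G = 288.1·(70.8 − 60)^(-0.07551) = 288.1·10.8^(-0.07551) = 288.1·0.83554 = 240.718.
Gain = 240.718 / 182.448 = 1.3194 → 1.319.

1.319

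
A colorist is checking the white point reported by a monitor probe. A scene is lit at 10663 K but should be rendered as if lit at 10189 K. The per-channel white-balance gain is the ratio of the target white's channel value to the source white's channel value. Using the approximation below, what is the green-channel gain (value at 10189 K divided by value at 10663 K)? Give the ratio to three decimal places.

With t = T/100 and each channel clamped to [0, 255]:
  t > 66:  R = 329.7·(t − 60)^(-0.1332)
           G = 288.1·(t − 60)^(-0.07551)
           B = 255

1.008

At 10663 K (t = 106.63):
  G = 288.1·(106.63 − 60)^(-0.07551) = 288.1·46.63^(-0.07551) = 288.1·0.74817 = 215.547.
At 10189 K (t = 101.89):
  G = 288.1·(101.89 − 60)^(-0.07551) = 288.1·41.89^(-0.07551) = 288.1·0.75425 = 217.299.
Gain = 217.299 / 215.547 = 1.0081 → 1.008.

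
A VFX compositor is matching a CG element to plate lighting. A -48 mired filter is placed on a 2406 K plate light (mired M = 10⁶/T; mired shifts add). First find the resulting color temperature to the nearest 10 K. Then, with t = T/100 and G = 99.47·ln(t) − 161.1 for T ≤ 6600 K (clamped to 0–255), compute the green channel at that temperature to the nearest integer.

167

M_in = 10⁶/2406 = 415.63; M_out = 415.63 + (-48) = 367.63.
T_out = 10⁶/367.63 = 2720.1 K → 2720 K; t = 27.2.
G = 99.47·ln 27.2 − 161.1 = 99.47·3.3032 − 161.1 = 167.471.
Rounded: 167.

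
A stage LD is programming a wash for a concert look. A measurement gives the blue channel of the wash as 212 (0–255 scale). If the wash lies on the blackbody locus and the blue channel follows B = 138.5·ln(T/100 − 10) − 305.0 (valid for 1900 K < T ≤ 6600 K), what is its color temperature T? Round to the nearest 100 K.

5200 K

ln(t − 10) = (212 + 305.0) / 138.5 = 3.7329.
t − 10 = e^3.7329 = 41.798, so t = 51.798.
T = 100·t = 5180 K → 5200 K to the nearest 100 K.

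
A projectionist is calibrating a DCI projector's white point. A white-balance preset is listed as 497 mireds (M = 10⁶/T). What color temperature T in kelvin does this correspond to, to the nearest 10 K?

2010 K

T = 10⁶ / 497 = 2012.07 K → 2010 K.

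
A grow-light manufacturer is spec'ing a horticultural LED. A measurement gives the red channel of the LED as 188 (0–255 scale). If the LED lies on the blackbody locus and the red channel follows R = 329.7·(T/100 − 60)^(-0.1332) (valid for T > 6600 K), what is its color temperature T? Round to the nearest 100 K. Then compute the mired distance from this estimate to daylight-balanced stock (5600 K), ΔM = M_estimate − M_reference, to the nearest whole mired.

-100 mireds

(t − 60)^(-0.1332) = 188/329.7 = 0.57022.
t − 60 = 0.57022^(1/-0.1332) = 0.57022^(-7.508) = 67.848, so t = 127.848.
T = 100·t = 12785 K → 12800 K to the nearest 100 K.
M_estimate = 10⁶/12800 = 78.12; M_reference = 10⁶/5600 = 178.57.
ΔM = 78.12 − 178.57 = -100.45 → -100 mireds.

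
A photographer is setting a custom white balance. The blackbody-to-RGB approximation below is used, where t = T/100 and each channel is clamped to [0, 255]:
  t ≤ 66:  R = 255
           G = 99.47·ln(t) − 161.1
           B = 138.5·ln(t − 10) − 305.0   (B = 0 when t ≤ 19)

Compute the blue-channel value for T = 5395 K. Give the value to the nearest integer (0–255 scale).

219

t = 5395/100 = 53.95; the t ≤ 66 branch applies.
B = 138.5·ln(53.95 − 10) − 305.0 = 138.5·ln 43.95 − 305.0 = 138.5·3.7831 − 305.0 = 218.953.
Rounded: 219.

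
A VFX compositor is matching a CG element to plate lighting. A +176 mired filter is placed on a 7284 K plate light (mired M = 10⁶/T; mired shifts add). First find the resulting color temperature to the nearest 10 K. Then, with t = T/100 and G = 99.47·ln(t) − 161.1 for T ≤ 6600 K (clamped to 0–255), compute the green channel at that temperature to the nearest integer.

183

M_in = 10⁶/7284 = 137.29; M_out = 137.29 + (+176) = 313.29.
T_out = 10⁶/313.29 = 3192.0 K → 3190 K; t = 31.9.
G = 99.47·ln 31.9 − 161.1 = 99.47·3.4626 − 161.1 = 183.325.
Rounded: 183.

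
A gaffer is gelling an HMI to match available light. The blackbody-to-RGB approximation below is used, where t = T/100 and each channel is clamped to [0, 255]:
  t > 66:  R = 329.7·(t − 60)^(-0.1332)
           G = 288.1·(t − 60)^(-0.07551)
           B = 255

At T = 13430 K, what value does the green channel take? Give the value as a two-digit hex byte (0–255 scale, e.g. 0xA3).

0xD0

t = 13430/100 = 134.3; the t > 66 branch applies.
G = 288.1·(134.3 − 60)^(-0.07551) = 288.1·74.3^(-0.07551) = 288.1·0.72231 = 208.097.
Rounded: 208; in hex, 0xD0.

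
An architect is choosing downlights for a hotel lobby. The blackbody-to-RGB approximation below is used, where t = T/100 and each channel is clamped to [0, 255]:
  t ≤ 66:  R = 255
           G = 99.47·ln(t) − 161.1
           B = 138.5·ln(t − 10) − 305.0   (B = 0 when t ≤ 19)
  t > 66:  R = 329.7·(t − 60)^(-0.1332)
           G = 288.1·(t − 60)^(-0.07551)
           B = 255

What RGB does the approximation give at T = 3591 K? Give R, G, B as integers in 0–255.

t = 3591/100 = 35.91; the t ≤ 66 branch applies.
R = 255 by definition for t ≤ 66.
G = 99.47·ln 35.91 − 161.1 = 99.47·3.5810 − 161.1 = 195.104.
B = 138.5·ln(35.91 − 10) − 305.0 = 138.5·ln 25.91 − 305.0 = 138.5·3.2546 − 305.0 = 145.766.
Rounded: (255, 195, 146).

R=255, G=195, B=146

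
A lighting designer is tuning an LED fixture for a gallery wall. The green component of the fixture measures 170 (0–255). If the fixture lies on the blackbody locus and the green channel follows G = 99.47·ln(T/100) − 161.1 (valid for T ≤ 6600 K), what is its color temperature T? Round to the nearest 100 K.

2800 K

ln t = (170 + 161.1) / 99.47 = 3.3286.
t = e^3.3286 = 27.900.
T = 100·t = 2790 K → 2800 K to the nearest 100 K.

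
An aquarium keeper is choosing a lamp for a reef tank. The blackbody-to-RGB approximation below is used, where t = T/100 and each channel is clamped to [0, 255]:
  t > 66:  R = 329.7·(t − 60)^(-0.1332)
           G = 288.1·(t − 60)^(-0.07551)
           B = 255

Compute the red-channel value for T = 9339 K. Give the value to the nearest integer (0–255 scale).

207

t = 9339/100 = 93.39; the t > 66 branch applies.
R = 329.7·(93.39 − 60)^(-0.1332) = 329.7·33.39^(-0.1332) = 329.7·0.62669 = 206.620.
Rounded: 207.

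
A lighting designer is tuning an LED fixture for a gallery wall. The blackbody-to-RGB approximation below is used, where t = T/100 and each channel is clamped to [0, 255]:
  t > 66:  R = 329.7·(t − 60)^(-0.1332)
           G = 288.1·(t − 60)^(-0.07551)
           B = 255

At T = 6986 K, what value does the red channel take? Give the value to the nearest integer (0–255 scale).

243

t = 6986/100 = 69.86; the t > 66 branch applies.
R = 329.7·(69.86 − 60)^(-0.1332) = 329.7·9.86^(-0.1332) = 329.7·0.73725 = 243.072.
Rounded: 243.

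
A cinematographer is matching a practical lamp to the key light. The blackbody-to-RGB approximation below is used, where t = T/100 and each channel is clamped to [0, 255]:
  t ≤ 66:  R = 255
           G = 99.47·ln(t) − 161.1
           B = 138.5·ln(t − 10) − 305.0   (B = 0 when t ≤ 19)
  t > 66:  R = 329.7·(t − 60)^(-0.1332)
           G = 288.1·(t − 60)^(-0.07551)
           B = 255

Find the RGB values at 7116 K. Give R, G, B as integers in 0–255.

R=239, G=240, B=255

t = 7116/100 = 71.16; the t > 66 branch applies.
R = 329.7·(71.16 − 60)^(-0.1332) = 329.7·11.16^(-0.1332) = 329.7·0.72519 = 239.095.
G = 288.1·(71.16 − 60)^(-0.07551) = 288.1·11.16^(-0.07551) = 288.1·0.83347 = 240.123.
B = 255 by definition for t > 66.
Rounded: (239, 240, 255).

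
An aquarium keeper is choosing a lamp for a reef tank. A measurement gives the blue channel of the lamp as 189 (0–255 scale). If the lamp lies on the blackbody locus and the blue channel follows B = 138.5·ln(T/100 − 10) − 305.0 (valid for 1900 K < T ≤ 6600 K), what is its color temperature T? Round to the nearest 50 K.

4550 K

ln(t − 10) = (189 + 305.0) / 138.5 = 3.5668.
t − 10 = e^3.5668 = 35.403, so t = 45.403.
T = 100·t = 4540 K → 4550 K to the nearest 50 K.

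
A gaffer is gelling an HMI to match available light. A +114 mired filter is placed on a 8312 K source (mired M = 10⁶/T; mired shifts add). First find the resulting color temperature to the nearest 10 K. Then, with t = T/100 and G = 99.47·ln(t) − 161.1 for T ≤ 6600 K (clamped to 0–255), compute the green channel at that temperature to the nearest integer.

212

M_in = 10⁶/8312 = 120.31; M_out = 120.31 + (+114) = 234.31.
T_out = 10⁶/234.31 = 4267.9 K → 4270 K; t = 42.7.
G = 99.47·ln 42.7 − 161.1 = 99.47·3.7542 − 161.1 = 212.330.
Rounded: 212.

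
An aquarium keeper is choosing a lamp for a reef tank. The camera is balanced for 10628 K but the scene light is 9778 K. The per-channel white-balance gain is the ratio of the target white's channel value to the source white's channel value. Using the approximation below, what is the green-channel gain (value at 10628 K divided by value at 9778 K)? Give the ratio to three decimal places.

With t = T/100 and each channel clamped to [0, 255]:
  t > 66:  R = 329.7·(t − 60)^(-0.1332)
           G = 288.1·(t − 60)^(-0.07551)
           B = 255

At 9778 K (t = 97.78):
  G = 288.1·(97.78 − 60)^(-0.07551) = 288.1·37.78^(-0.07551) = 288.1·0.76015 = 219.000.
At 10628 K (t = 106.28):
  G = 288.1·(106.28 − 60)^(-0.07551) = 288.1·46.28^(-0.07551) = 288.1·0.74859 = 215.670.
Gain = 215.670 / 219.000 = 0.9848 → 0.985.

0.985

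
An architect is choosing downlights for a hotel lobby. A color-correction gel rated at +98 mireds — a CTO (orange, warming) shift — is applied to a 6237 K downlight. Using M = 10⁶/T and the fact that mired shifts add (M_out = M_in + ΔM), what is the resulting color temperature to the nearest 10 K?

3870 K

M_in = 10⁶/6237 = 160.33 mireds.
M_out = 160.33 + (+98) = 258.33 mireds.
T_out = 10⁶/258.33 = 3871.0 K → 3870 K.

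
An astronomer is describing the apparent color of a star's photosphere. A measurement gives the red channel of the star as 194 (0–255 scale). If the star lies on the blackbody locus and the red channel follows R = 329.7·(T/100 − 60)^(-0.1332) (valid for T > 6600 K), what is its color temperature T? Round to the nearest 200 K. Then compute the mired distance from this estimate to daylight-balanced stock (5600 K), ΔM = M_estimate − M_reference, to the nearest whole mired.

(t − 60)^(-0.1332) = 194/329.7 = 0.58841.
t − 60 = 0.58841^(1/-0.1332) = 0.58841^(-7.508) = 53.593, so t = 113.593.
T = 100·t = 11359 K → 11400 K to the nearest 200 K.
M_estimate = 10⁶/11400 = 87.72; M_reference = 10⁶/5600 = 178.57.
ΔM = 87.72 − 178.57 = -90.85 → -91 mireds.

-91 mireds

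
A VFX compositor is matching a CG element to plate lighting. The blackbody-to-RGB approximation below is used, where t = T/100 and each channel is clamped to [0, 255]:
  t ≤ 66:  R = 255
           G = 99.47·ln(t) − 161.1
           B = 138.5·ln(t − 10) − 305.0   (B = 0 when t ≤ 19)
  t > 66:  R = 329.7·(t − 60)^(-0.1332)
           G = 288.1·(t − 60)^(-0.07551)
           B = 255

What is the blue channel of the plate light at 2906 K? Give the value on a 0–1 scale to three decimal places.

0.405

t = 2906/100 = 29.06; the t ≤ 66 branch applies.
B = 138.5·ln(29.06 − 10) − 305.0 = 138.5·ln 19.06 − 305.0 = 138.5·2.9476 − 305.0 = 103.241.
On a 0–1 scale: 103.241/255 = 0.4049 → 0.405.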